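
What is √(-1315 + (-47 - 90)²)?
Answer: √17454 ≈ 132.11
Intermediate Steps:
√(-1315 + (-47 - 90)²) = √(-1315 + (-137)²) = √(-1315 + 18769) = √17454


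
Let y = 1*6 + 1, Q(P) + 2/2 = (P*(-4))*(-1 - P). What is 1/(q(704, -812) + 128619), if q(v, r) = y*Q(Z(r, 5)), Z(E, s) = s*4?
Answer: 1/140372 ≈ 7.1239e-6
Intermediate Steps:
Z(E, s) = 4*s
Q(P) = -1 - 4*P*(-1 - P) (Q(P) = -1 + (P*(-4))*(-1 - P) = -1 + (-4*P)*(-1 - P) = -1 - 4*P*(-1 - P))
y = 7 (y = 6 + 1 = 7)
q(v, r) = 11753 (q(v, r) = 7*(-1 + 4*(4*5) + 4*(4*5)²) = 7*(-1 + 4*20 + 4*20²) = 7*(-1 + 80 + 4*400) = 7*(-1 + 80 + 1600) = 7*1679 = 11753)
1/(q(704, -812) + 128619) = 1/(11753 + 128619) = 1/140372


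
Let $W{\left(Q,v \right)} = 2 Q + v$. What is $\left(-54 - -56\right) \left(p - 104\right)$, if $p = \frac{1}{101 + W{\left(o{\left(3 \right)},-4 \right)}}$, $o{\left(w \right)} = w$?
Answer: $- \frac{21422}{103} \approx -207.98$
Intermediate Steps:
$W{\left(Q,v \right)} = v + 2 Q$
$p = \frac{1}{103}$ ($p = \frac{1}{101 + \left(-4 + 2 \cdot 3\right)} = \frac{1}{101 + \left(-4 + 6\right)} = \frac{1}{101 + 2} = \frac{1}{103} \approx 0.0097087$)
$\left(-54 - -56\right) \left(p - 104\right) = \left(-54 - -56\right) \left(\frac{1}{103} - 104\right) = \left(-54 + 56\right) \left(- \frac{10711}{103}\right) = 2 \left(- \frac{10711}{103}\right) = - \frac{21422}{103}$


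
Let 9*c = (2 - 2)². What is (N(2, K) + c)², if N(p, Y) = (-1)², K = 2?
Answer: 1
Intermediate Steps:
N(p, Y) = 1
c = 0 (c = (2 - 2)²/9 = (⅑)*0² = (⅑)*0 = 0)
(N(2, K) + c)² = (1 + 0)² = 1² = 1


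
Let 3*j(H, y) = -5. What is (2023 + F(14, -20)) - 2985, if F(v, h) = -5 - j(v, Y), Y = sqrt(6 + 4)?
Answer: -2896/3 ≈ -965.33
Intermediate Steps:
Y = sqrt(10) ≈ 3.1623
j(H, y) = -5/3 (j(H, y) = (1/3)*(-5) = -5/3)
F(v, h) = -10/3 (F(v, h) = -5 - 1*(-5/3) = -5 + 5/3 = -10/3)
(2023 + F(14, -20)) - 2985 = (2023 - 10/3) - 2985 = 6059/3 - 2985 = -2896/3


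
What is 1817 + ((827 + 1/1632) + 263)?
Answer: 4744225/1632 ≈ 2907.0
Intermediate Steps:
1817 + ((827 + 1/1632) + 263) = 1817 + (1349665/1632 + 263) = 1817 + 1778881/1632 = 4744225/1632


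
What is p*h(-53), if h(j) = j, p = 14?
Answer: -742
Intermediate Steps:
p*h(-53) = 14*(-53) = -742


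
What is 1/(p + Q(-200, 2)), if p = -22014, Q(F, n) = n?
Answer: -1/22012 ≈ -4.5430e-5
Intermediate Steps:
1/(p + Q(-200, 2)) = 1/(-22014 + 2) = 1/(-22012) = -1/22012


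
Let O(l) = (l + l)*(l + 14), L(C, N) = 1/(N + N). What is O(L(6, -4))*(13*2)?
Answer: -1443/16 ≈ -90.188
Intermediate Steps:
L(C, N) = 1/(2*N)
O(l) = 2*l*(14 + l) (O(l) = (2*l)*(14 + l) = 2*l*(14 + l))
O(L(6, -4))*(13*2) = (2*((1/2)/(-4))*(14 + (1/2)/(-4)))*(13*2) = (2*((1/2)*(-1/4))*(14 + (1/2)*(-1/4)))*26 = (2*(-1/8)*(14 - 1/8))*26 = (2*(-1/8)*(111/8))*26 = -111/32*26 = -1443/16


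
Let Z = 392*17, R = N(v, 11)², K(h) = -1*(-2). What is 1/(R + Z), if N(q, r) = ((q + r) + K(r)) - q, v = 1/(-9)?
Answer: 1/6833 ≈ 0.00014635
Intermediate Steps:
K(h) = 2
v = -⅑ ≈ -0.11111
N(q, r) = 2 + r (N(q, r) = ((q + r) + 2) - q = (2 + q + r) - q = 2 + r)
R = 169 (R = (2 + 11)² = 13² = 169)
Z = 6664
1/(R + Z) = 1/(169 + 6664) = 1/6833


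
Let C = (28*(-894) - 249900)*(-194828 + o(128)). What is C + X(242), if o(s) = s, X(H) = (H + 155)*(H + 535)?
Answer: 53529568869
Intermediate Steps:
X(H) = (155 + H)*(535 + H)
C = 53529260400 (C = (28*(-894) - 249900)*(-194828 + 128) = (-25032 - 249900)*(-194700) = -274932*(-194700) = 53529260400)
C + X(242) = 53529260400 + (82925 + 242**2 + 690*242) = 53529260400 + (82925 + 58564 + 166980) = 53529260400 + 308469 = 53529568869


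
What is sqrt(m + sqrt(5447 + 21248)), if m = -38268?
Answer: sqrt(-38268 + sqrt(26695)) ≈ 195.2*I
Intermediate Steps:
sqrt(m + sqrt(5447 + 21248)) = sqrt(-38268 + sqrt(5447 + 21248)) = sqrt(-38268 + sqrt(26695))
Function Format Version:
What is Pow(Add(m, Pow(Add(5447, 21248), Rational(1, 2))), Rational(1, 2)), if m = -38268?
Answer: Pow(Add(-38268, Pow(26695, Rational(1, 2))), Rational(1, 2)) ≈ Mul(195.20, I)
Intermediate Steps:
Pow(Add(m, Pow(Add(5447, 21248), Rational(1, 2))), Rational(1, 2)) = Pow(Add(-38268, Pow(Add(5447, 21248), Rational(1, 2))), Rational(1, 2)) = Pow(Add(-38268, Pow(26695, Rational(1, 2))), Rational(1, 2))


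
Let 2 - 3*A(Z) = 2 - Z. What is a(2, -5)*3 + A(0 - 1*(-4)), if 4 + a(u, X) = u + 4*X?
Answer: -194/3 ≈ -64.667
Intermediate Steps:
a(u, X) = -4 + u + 4*X (a(u, X) = -4 + (u + 4*X) = -4 + u + 4*X)
A(Z) = Z/3 (A(Z) = 2/3 - (2 - Z)/3 = 2/3 + (-2/3 + Z/3) = Z/3)
a(2, -5)*3 + A(0 - 1*(-4)) = (-4 + 2 + 4*(-5))*3 + (0 - 1*(-4))/3 = (-4 + 2 - 20)*3 + (0 + 4)/3 = -22*3 + (1/3)*4 = -66 + 4/3 = -194/3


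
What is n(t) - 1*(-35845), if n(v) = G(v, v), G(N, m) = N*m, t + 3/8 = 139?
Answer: 3523961/64 ≈ 55062.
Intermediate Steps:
t = 1109/8 (t = -3/8 + 139 = 1109/8 ≈ 138.63)
n(v) = v² (n(v) = v*v = v²)
n(t) - 1*(-35845) = (1109/8)² - 1*(-35845) = 1229881/64 + 35845 = 3523961/64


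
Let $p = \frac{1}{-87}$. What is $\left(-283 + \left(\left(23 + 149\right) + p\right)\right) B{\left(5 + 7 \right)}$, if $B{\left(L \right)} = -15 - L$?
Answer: $\frac{86922}{29} \approx 2997.3$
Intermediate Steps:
$p = - \frac{1}{87} \approx -0.011494$
$\left(-283 + \left(\left(23 + 149\right) + p\right)\right) B{\left(5 + 7 \right)} = \left(-283 + \left(\left(23 + 149\right) - \frac{1}{87}\right)\right) \left(-15 - \left(5 + 7\right)\right) = \left(-283 + \left(172 - \frac{1}{87}\right)\right) \left(-15 - 12\right) = \left(-283 + \frac{14963}{87}\right) \left(-15 - 12\right) = \left(- \frac{9658}{87}\right) \left(-27\right) = \frac{86922}{29}$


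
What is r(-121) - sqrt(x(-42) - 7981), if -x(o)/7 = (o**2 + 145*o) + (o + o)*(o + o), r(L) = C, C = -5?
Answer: -5 - I*sqrt(27091) ≈ -5.0 - 164.59*I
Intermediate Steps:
r(L) = -5
x(o) = -1015*o - 35*o**2 (x(o) = -7*((o**2 + 145*o) + (o + o)*(o + o)) = -7*((o**2 + 145*o) + (2*o)*(2*o)) = -7*((o**2 + 145*o) + 4*o**2) = -7*(5*o**2 + 145*o) = -1015*o - 35*o**2)
r(-121) - sqrt(x(-42) - 7981) = -5 - sqrt(-35*(-42)*(29 - 42) - 7981) = -5 - sqrt(-35*(-42)*(-13) - 7981) = -5 - sqrt(-19110 - 7981) = -5 - sqrt(-27091) = -5 - I*sqrt(27091)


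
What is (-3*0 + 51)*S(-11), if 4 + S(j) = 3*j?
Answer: -1887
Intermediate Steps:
S(j) = -4 + 3*j
(-3*0 + 51)*S(-11) = (-3*0 + 51)*(-4 + 3*(-11)) = (0 + 51)*(-4 - 33) = 51*(-37) = -1887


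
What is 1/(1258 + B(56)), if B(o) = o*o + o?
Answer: 1/4450 ≈ 0.00022472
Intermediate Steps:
B(o) = o + o**2 (B(o) = o**2 + o = o + o**2)
1/(1258 + B(56)) = 1/(1258 + 56*(1 + 56)) = 1/(1258 + 56*57) = 1/(1258 + 3192) = 1/4450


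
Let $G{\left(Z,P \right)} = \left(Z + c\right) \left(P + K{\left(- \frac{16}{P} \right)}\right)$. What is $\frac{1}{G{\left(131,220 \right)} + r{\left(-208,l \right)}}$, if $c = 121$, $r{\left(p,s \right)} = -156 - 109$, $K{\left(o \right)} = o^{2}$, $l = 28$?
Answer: $\frac{3025}{166908407} \approx 1.8124 \cdot 10^{-5}$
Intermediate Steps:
$r{\left(p,s \right)} = -265$
$G{\left(Z,P \right)} = \left(121 + Z\right) \left(P + \frac{256}{P^{2}}\right)$ ($G{\left(Z,P \right)} = \left(Z + 121\right) \left(P + \left(- \frac{16}{P}\right)^{2}\right) = \left(121 + Z\right) \left(P + \frac{256}{P^{2}}\right)$)
$\frac{1}{G{\left(131,220 \right)} + r{\left(-208,l \right)}} = \frac{1}{\frac{30976 + 256 \cdot 131 + 220^{3} \left(121 + 131\right)}{48400} - 265} = \frac{1}{\frac{30976 + 33536 + 10648000 \cdot 252}{48400} - 265} = \frac{1}{\frac{30976 + 33536 + 2683296000}{48400} - 265} = \frac{1}{\frac{1}{48400} \cdot 2683360512 - 265} = \frac{1}{\frac{167710032}{3025} - 265} = \frac{1}{\frac{166908407}{3025}} = \frac{3025}{166908407}$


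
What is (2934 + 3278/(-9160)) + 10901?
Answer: 63362661/4580 ≈ 13835.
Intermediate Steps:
(2934 + 3278/(-9160)) + 10901 = (2934 + 3278*(-1/9160)) + 10901 = (2934 - 1639/4580) + 10901 = 13436081/4580 + 10901 = 63362661/4580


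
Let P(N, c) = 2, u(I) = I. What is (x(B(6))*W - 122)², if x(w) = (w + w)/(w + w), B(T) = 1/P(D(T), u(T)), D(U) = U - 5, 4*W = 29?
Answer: 210681/16 ≈ 13168.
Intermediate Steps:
W = 29/4 (W = (¼)*29 = 29/4 ≈ 7.2500)
D(U) = -5 + U
B(T) = ½ (B(T) = 1/2 = ½)
x(w) = 1 (x(w) = (2*w)/((2*w)) = (2*w)*(1/(2*w)) = 1)
(x(B(6))*W - 122)² = (1*(29/4) - 122)² = (29/4 - 122)² = (-459/4)² = 210681/16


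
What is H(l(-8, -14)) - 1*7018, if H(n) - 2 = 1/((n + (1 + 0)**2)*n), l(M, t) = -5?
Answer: -140319/20 ≈ -7016.0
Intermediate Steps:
H(n) = 2 + 1/(n*(1 + n)) (H(n) = 2 + 1/((n + (1 + 0)**2)*n) = 2 + 1/((n + 1**2)*n) = 2 + 1/((n + 1)*n) = 2 + 1/((1 + n)*n) = 2 + 1/(n*(1 + n)))
H(l(-8, -14)) - 1*7018 = (1 + 2*(-5) + 2*(-5)**2)/((-5)*(1 - 5)) - 1*7018 = -1/5*(1 - 10 + 2*25)/(-4) - 7018 = -1/5*(-1/4)*(1 - 10 + 50) - 7018 = -1/5*(-1/4)*41 - 7018 = 41/20 - 7018 = -140319/20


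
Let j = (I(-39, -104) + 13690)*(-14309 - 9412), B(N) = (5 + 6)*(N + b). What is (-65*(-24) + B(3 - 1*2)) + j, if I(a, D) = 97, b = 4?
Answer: -327039812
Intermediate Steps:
B(N) = 44 + 11*N (B(N) = (5 + 6)*(N + 4) = 11*(4 + N) = 44 + 11*N)
j = -327041427 (j = (97 + 13690)*(-14309 - 9412) = 13787*(-23721) = -327041427)
(-65*(-24) + B(3 - 1*2)) + j = (-65*(-24) + (44 + 11*(3 - 1*2))) - 327041427 = (1560 + (44 + 11*(3 - 2))) - 327041427 = (1560 + (44 + 11*1)) - 327041427 = (1560 + (44 + 11)) - 327041427 = (1560 + 55) - 327041427 = 1615 - 327041427 = -327039812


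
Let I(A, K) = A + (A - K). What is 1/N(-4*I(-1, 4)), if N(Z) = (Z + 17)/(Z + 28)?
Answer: 52/41 ≈ 1.2683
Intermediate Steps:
I(A, K) = -K + 2*A
N(Z) = (17 + Z)/(28 + Z)
1/N(-4*I(-1, 4)) = 1/((17 - 4*(-1*4 + 2*(-1)))/(28 - 4*(-1*4 + 2*(-1)))) = 1/((17 - 4*(-4 - 2))/(28 - 4*(-4 - 2))) = 1/((17 - 4*(-6))/(28 - 4*(-6))) = 1/((17 + 24)/(28 + 24)) = 1/(41/52) = 52/41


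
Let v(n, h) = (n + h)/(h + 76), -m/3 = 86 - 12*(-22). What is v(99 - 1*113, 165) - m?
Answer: 253201/241 ≈ 1050.6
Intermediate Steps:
m = -1050 (m = -3*(86 - 12*(-22)) = -3*(86 + 264) = -3*350 = -1050)
v(n, h) = (h + n)/(76 + h)
v(99 - 1*113, 165) - m = (165 + (99 - 1*113))/(76 + 165) - 1*(-1050) = (165 + (99 - 113))/241 + 1050 = (165 - 14)/241 + 1050 = (1/241)*151 + 1050 = 151/241 + 1050 = 253201/241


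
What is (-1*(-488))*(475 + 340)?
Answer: 397720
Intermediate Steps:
(-1*(-488))*(475 + 340) = 488*815 = 397720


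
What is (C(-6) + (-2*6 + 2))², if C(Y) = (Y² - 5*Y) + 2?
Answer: 3364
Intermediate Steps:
C(Y) = 2 + Y² - 5*Y
(C(-6) + (-2*6 + 2))² = ((2 + (-6)² - 5*(-6)) + (-2*6 + 2))² = ((2 + 36 + 30) + (-12 + 2))² = (68 - 10)² = 58² = 3364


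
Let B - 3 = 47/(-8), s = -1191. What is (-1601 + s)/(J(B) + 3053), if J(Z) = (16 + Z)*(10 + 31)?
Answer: -22336/28729 ≈ -0.77747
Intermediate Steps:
B = -23/8 (B = 3 + 47/(-8) = 3 + 47*(-⅛) = 3 - 47/8 = -23/8 ≈ -2.8750)
J(Z) = 656 + 41*Z (J(Z) = (16 + Z)*41 = 656 + 41*Z)
(-1601 + s)/(J(B) + 3053) = (-1601 - 1191)/((656 + 41*(-23/8)) + 3053) = -2792/((656 - 943/8) + 3053) = -2792/(4305/8 + 3053) = -2792/28729/8 = -2792*8/28729 = -22336/28729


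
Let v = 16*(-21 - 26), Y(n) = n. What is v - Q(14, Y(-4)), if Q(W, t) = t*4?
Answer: -736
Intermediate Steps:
Q(W, t) = 4*t
v = -752 (v = 16*(-47) = -752)
v - Q(14, Y(-4)) = -752 - 4*(-4) = -752 - 1*(-16) = -752 + 16 = -736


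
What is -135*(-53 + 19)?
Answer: 4590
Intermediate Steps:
-135*(-53 + 19) = -135*(-34) = 4590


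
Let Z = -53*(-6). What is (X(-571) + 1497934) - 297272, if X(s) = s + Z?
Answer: 1200409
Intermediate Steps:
Z = 318
X(s) = 318 + s (X(s) = s + 318 = 318 + s)
(X(-571) + 1497934) - 297272 = ((318 - 571) + 1497934) - 297272 = (-253 + 1497934) - 297272 = 1497681 - 297272 = 1200409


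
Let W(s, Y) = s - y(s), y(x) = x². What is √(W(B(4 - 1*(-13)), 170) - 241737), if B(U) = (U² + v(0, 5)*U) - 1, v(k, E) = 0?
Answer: I*√324393 ≈ 569.55*I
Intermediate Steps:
B(U) = -1 + U² (B(U) = (U² + 0*U) - 1 = (U² + 0) - 1 = U² - 1 = -1 + U²)
W(s, Y) = s - s²
√(W(B(4 - 1*(-13)), 170) - 241737) = √((-1 + (4 - 1*(-13))²)*(1 - (-1 + (4 - 1*(-13))²)) - 241737) = √((-1 + (4 + 13)²)*(1 - (-1 + (4 + 13)²)) - 241737) = √((-1 + 17²)*(1 - (-1 + 17²)) - 241737) = √((-1 + 289)*(1 - (-1 + 289)) - 241737) = √(288*(1 - 1*288) - 241737) = √(288*(1 - 288) - 241737) = √(288*(-287) - 241737) = √(-82656 - 241737) = √(-324393) = I*√324393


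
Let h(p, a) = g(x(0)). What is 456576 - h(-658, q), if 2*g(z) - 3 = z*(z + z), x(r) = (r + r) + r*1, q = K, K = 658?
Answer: 913149/2 ≈ 4.5657e+5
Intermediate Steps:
q = 658
x(r) = 3*r (x(r) = 2*r + r = 3*r)
g(z) = 3/2 + z² (g(z) = 3/2 + (z*(z + z))/2 = 3/2 + (z*(2*z))/2 = 3/2 + (2*z²)/2 = 3/2 + z²)
h(p, a) = 3/2 (h(p, a) = 3/2 + (3*0)² = 3/2 + 0² = 3/2 + 0 = 3/2)
456576 - h(-658, q) = 456576 - 1*3/2 = 456576 - 3/2 = 913149/2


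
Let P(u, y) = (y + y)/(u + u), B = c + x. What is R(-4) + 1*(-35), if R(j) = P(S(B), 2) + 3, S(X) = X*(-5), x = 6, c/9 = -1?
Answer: -478/15 ≈ -31.867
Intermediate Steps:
c = -9 (c = 9*(-1) = -9)
B = -3 (B = -9 + 6 = -3)
S(X) = -5*X
P(u, y) = y/u (P(u, y) = (2*y)/((2*u)) = (2*y)*(1/(2*u)) = y/u)
R(j) = 47/15 (R(j) = 2/((-5*(-3))) + 3 = 2/15 + 3 = 47/15)
R(-4) + 1*(-35) = 47/15 + 1*(-35) = 47/15 - 35 = -478/15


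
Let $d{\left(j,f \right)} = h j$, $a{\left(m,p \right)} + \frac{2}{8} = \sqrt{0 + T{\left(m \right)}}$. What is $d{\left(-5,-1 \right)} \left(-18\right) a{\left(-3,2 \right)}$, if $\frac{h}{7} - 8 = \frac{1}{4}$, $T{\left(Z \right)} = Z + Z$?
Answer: $- \frac{10395}{8} + \frac{10395 i \sqrt{6}}{2} \approx -1299.4 + 12731.0 i$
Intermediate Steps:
$T{\left(Z \right)} = 2 Z$
$h = \frac{231}{4}$ ($h = 56 + \frac{7}{4} = \frac{231}{4} \approx 57.75$)
$a{\left(m,p \right)} = - \frac{1}{4} + \sqrt{2} \sqrt{m}$ ($a{\left(m,p \right)} = - \frac{1}{4} + \sqrt{0 + 2 m} = - \frac{1}{4} + \sqrt{2 m} = - \frac{1}{4} + \sqrt{2} \sqrt{m}$)
$d{\left(j,f \right)} = \frac{231 j}{4}$
$d{\left(-5,-1 \right)} \left(-18\right) a{\left(-3,2 \right)} = \frac{231}{4} \left(-5\right) \left(-18\right) \left(- \frac{1}{4} + \sqrt{2} \sqrt{-3}\right) = \left(- \frac{1155}{4}\right) \left(-18\right) \left(- \frac{1}{4} + \sqrt{2} i \sqrt{3}\right) = \frac{10395 \left(- \frac{1}{4} + i \sqrt{6}\right)}{2} = - \frac{10395}{8} + \frac{10395 i \sqrt{6}}{2}$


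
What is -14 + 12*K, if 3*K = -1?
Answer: -18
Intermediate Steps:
K = -⅓ (K = (⅓)*(-1) = -⅓ ≈ -0.33333)
-14 + 12*K = -14 + 12*(-⅓) = -14 - 4 = -18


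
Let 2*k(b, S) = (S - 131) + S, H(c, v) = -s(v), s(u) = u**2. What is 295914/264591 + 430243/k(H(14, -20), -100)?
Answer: -75859634564/29193207 ≈ -2598.5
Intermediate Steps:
H(c, v) = -v**2
k(b, S) = -131/2 + S (k(b, S) = ((S - 131) + S)/2 = ((-131 + S) + S)/2 = (-131 + 2*S)/2 = -131/2 + S)
295914/264591 + 430243/k(H(14, -20), -100) = 295914/264591 + 430243/(-131/2 - 100) = 295914*(1/264591) + 430243/(-331/2) = 98638/88197 + 430243*(-2/331) = 98638/88197 - 860486/331 = -75859634564/29193207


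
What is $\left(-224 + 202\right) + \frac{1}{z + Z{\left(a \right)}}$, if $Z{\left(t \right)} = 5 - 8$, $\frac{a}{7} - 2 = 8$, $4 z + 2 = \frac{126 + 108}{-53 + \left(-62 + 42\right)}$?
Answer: $- \frac{6981}{314} \approx -22.232$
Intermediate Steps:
$z = - \frac{95}{73}$ ($z = - \frac{1}{2} + \frac{\left(126 + 108\right) \frac{1}{-53 + \left(-62 + 42\right)}}{4} = - \frac{1}{2} + \frac{234 \frac{1}{-53 - 20}}{4} = - \frac{1}{2} + \frac{234 \frac{1}{-73}}{4} = - \frac{1}{2} + \frac{234 \left(- \frac{1}{73}\right)}{4} = - \frac{1}{2} + \frac{1}{4} \left(- \frac{234}{73}\right) = - \frac{1}{2} - \frac{117}{146} = - \frac{95}{73} \approx -1.3014$)
$a = 70$ ($a = 14 + 7 \cdot 8 = 14 + 56 = 70$)
$Z{\left(t \right)} = -3$ ($Z{\left(t \right)} = 5 - 8 = -3$)
$\left(-224 + 202\right) + \frac{1}{z + Z{\left(a \right)}} = \left(-224 + 202\right) + \frac{1}{- \frac{95}{73} - 3} = -22 + \frac{1}{- \frac{314}{73}} = -22 - \frac{73}{314} = - \frac{6981}{314}$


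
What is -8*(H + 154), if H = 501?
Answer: -5240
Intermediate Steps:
-8*(H + 154) = -8*(501 + 154) = -8*655 = -5240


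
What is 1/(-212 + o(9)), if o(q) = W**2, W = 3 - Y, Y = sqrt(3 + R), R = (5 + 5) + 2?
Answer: -47/8701 + 3*sqrt(15)/17402 ≈ -0.0047340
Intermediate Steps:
R = 12 (R = 10 + 2 = 12)
Y = sqrt(15) (Y = sqrt(3 + 12) = sqrt(15) ≈ 3.8730)
W = 3 - sqrt(15) ≈ -0.87298
o(q) = (3 - sqrt(15))**2
1/(-212 + o(9)) = 1/(-212 + (3 - sqrt(15))**2)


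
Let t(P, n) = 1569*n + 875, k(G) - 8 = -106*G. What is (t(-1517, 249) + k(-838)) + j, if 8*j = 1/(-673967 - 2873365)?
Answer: 13632879313151/28378656 ≈ 4.8039e+5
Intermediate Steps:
k(G) = 8 - 106*G
t(P, n) = 875 + 1569*n
j = -1/28378656 (j = 1/(8*(-673967 - 2873365)) = (⅛)/(-3547332) = (⅛)*(-1/3547332) = -1/28378656 ≈ -3.5238e-8)
(t(-1517, 249) + k(-838)) + j = ((875 + 1569*249) + (8 - 106*(-838))) - 1/28378656 = ((875 + 390681) + (8 + 88828)) - 1/28378656 = (391556 + 88836) - 1/28378656 = 480392 - 1/28378656 = 13632879313151/28378656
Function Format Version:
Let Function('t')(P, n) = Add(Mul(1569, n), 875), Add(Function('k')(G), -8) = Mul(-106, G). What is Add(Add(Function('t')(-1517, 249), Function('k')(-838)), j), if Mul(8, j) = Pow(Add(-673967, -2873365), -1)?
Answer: Rational(13632879313151, 28378656) ≈ 4.8039e+5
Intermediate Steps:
Function('k')(G) = Add(8, Mul(-106, G))
Function('t')(P, n) = Add(875, Mul(1569, n))
j = Rational(-1, 28378656) (j = Mul(Rational(1, 8), Pow(Add(-673967, -2873365), -1)) = Mul(Rational(1, 8), Pow(-3547332, -1)) = Mul(Rational(1, 8), Rational(-1, 3547332)) = Rational(-1, 28378656) ≈ -3.5238e-8)
Add(Add(Function('t')(-1517, 249), Function('k')(-838)), j) = Add(Add(Add(875, Mul(1569, 249)), Add(8, Mul(-106, -838))), Rational(-1, 28378656)) = Add(Add(Add(875, 390681), Add(8, 88828)), Rational(-1, 28378656)) = Add(Add(391556, 88836), Rational(-1, 28378656)) = Add(480392, Rational(-1, 28378656)) = Rational(13632879313151, 28378656)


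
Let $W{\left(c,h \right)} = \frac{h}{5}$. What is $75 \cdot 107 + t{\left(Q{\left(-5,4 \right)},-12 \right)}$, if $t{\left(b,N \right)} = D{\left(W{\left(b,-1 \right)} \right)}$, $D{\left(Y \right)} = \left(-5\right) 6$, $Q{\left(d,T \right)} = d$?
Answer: $7995$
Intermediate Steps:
$W{\left(c,h \right)} = \frac{h}{5}$ ($W{\left(c,h \right)} = h \frac{1}{5} = \frac{h}{5}$)
$D{\left(Y \right)} = -30$
$t{\left(b,N \right)} = -30$
$75 \cdot 107 + t{\left(Q{\left(-5,4 \right)},-12 \right)} = 75 \cdot 107 - 30 = 8025 - 30 = 7995$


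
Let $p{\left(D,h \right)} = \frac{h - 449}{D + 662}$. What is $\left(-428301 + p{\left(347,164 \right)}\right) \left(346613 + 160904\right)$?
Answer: $- \frac{219326513606898}{1009} \approx -2.1737 \cdot 10^{11}$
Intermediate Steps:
$p{\left(D,h \right)} = \frac{-449 + h}{662 + D}$
$\left(-428301 + p{\left(347,164 \right)}\right) \left(346613 + 160904\right) = \left(-428301 + \frac{-449 + 164}{662 + 347}\right) \left(346613 + 160904\right) = \left(-428301 + \frac{1}{1009} \left(-285\right)\right) 507517 = \left(-428301 - \frac{285}{1009}\right) 507517 = \left(- \frac{432155994}{1009}\right) 507517 = - \frac{219326513606898}{1009}$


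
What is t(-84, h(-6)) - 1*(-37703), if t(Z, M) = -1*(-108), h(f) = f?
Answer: 37811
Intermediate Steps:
t(Z, M) = 108
t(-84, h(-6)) - 1*(-37703) = 108 - 1*(-37703) = 108 + 37703 = 37811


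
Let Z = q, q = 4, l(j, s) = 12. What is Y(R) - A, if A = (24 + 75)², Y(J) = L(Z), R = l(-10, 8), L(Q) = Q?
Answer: -9797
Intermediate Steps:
Z = 4
R = 12
Y(J) = 4
A = 9801 (A = 99² = 9801)
Y(R) - A = 4 - 1*9801 = 4 - 9801 = -9797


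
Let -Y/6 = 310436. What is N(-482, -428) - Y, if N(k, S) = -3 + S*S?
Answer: 2045797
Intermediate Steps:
Y = -1862616 (Y = -6*310436 = -1862616)
N(k, S) = -3 + S²
N(-482, -428) - Y = (-3 + (-428)²) - 1*(-1862616) = (-3 + 183184) + 1862616 = 183181 + 1862616 = 2045797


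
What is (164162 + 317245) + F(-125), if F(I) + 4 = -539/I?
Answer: 60175914/125 ≈ 4.8141e+5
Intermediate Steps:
F(I) = -4 - 539/I
(164162 + 317245) + F(-125) = (164162 + 317245) + (-4 - 539/(-125)) = 481407 + (-4 - 539*(-1/125)) = 481407 + (-4 + 539/125) = 481407 + 39/125 = 60175914/125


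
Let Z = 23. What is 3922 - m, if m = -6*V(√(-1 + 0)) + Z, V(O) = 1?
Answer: 3905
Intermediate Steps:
m = 17 (m = -6*1 + 23 = -6 + 23 = 17)
3922 - m = 3922 - 1*17 = 3922 - 17 = 3905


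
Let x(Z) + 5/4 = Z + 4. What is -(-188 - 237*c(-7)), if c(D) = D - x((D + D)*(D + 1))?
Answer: -88123/4 ≈ -22031.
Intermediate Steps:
x(Z) = 11/4 + Z (x(Z) = -5/4 + (Z + 4) = -5/4 + (4 + Z) = 11/4 + Z)
c(D) = -11/4 + D - 2*D*(1 + D) (c(D) = D - (11/4 + (D + D)*(D + 1)) = D - (11/4 + (2*D)*(1 + D)) = D - (11/4 + 2*D*(1 + D)) = D + (-11/4 - 2*D*(1 + D)) = -11/4 + D - 2*D*(1 + D))
-(-188 - 237*c(-7)) = -(-188 - 237*(-11/4 - 1*(-7) - 2*(-7)**2)) = -(-188 - 237*(-11/4 + 7 - 2*49)) = -(-188 - 237*(-11/4 + 7 - 98)) = -(-188 - 237*(-375/4)) = -(-188 + 88875/4) = -1*88123/4 = -88123/4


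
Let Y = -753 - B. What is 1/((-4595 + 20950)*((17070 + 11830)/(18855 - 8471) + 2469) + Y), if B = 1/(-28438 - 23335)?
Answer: 134402708/5433264423217307 ≈ 2.4737e-8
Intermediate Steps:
B = -1/51773 (B = 1/(-51773) = -1/51773 ≈ -1.9315e-5)
Y = -38985068/51773 (Y = -753 - 1*(-1/51773) = -753 + 1/51773 = -38985068/51773 ≈ -753.00)
1/((-4595 + 20950)*((17070 + 11830)/(18855 - 8471) + 2469) + Y) = 1/((-4595 + 20950)*((17070 + 11830)/(18855 - 8471) + 2469) - 38985068/51773) = 1/(16355*(28900/10384 + 2469) - 38985068/51773) = 1/(16355*(28900*(1/10384) + 2469) - 38985068/51773) = 1/(16355*(7225/2596 + 2469) - 38985068/51773) = 1/(16355*(6416749/2596) - 38985068/51773) = 1/(104945929895/2596 - 38985068/51773) = 1/(5433264423217307/134402708) = 134402708/5433264423217307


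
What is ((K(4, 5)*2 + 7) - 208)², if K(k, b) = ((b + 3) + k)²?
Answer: 7569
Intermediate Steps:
K(k, b) = (3 + b + k)² (K(k, b) = ((3 + b) + k)² = (3 + b + k)²)
((K(4, 5)*2 + 7) - 208)² = (((3 + 5 + 4)²*2 + 7) - 208)² = ((12²*2 + 7) - 208)² = ((144*2 + 7) - 208)² = ((288 + 7) - 208)² = (295 - 208)² = 87² = 7569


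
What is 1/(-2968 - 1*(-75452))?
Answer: 1/72484 ≈ 1.3796e-5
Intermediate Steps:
1/(-2968 - 1*(-75452)) = 1/(-2968 + 75452) = 1/72484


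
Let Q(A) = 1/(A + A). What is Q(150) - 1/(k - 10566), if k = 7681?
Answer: 637/173100 ≈ 0.0036800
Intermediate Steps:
Q(A) = 1/(2*A)
Q(150) - 1/(k - 10566) = (½)/150 - 1/(7681 - 10566) = (½)*(1/150) - 1/(-2885) = 1/300 - 1*(-1/2885) = 1/300 + 1/2885 = 637/173100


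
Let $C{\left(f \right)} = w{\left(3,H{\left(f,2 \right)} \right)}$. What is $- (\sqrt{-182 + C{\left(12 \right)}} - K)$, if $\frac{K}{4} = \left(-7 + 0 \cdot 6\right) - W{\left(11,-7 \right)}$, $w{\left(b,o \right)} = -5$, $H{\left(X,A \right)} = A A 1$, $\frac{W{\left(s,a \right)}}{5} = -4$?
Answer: $52 - i \sqrt{187} \approx 52.0 - 13.675 i$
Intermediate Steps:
$W{\left(s,a \right)} = -20$ ($W{\left(s,a \right)} = 5 \left(-4\right) = -20$)
$H{\left(X,A \right)} = A^{2}$ ($H{\left(X,A \right)} = A^{2} \cdot 1 = A^{2}$)
$K = 52$ ($K = 4 \left(\left(-7 + 0 \cdot 6\right) - -20\right) = 4 \left(\left(-7 + 0\right) + 20\right) = 4 \left(-7 + 20\right) = 4 \cdot 13 = 52$)
$C{\left(f \right)} = -5$
$- (\sqrt{-182 + C{\left(12 \right)}} - K) = - (\sqrt{-182 - 5} - 52) = - (\sqrt{-187} - 52) = - (i \sqrt{187} - 52) = - (-52 + i \sqrt{187}) = 52 - i \sqrt{187}$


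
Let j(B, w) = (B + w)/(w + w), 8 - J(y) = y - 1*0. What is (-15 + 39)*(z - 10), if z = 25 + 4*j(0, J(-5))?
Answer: 408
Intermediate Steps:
J(y) = 8 - y (J(y) = 8 - (y - 1*0) = 8 - (y + 0) = 8 - y)
j(B, w) = (B + w)/(2*w) (j(B, w) = (B + w)/((2*w)) = (B + w)*(1/(2*w)) = (B + w)/(2*w))
z = 27 (z = 25 + 4*((0 + (8 - 1*(-5)))/(2*(8 - 1*(-5)))) = 25 + 4*((0 + (8 + 5))/(2*(8 + 5))) = 25 + 4*((½)*(0 + 13)/13) = 25 + 4*((½)*(1/13)*13) = 25 + 4*(½) = 25 + 2 = 27)
(-15 + 39)*(z - 10) = (-15 + 39)*(27 - 10) = 24*17 = 408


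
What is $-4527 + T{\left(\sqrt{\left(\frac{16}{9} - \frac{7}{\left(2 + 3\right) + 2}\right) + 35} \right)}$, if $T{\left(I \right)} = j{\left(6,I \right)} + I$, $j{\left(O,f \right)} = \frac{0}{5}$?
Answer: $-4527 + \frac{\sqrt{322}}{3} \approx -4521.0$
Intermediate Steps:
$j{\left(O,f \right)} = 0$ ($j{\left(O,f \right)} = 0 \cdot \frac{1}{5} = 0$)
$T{\left(I \right)} = I$ ($T{\left(I \right)} = 0 + I = I$)
$-4527 + T{\left(\sqrt{\left(\frac{16}{9} - \frac{7}{\left(2 + 3\right) + 2}\right) + 35} \right)} = -4527 + \sqrt{\left(\frac{16}{9} - \frac{7}{\left(2 + 3\right) + 2}\right) + 35} = -4527 + \sqrt{\left(16 \cdot \frac{1}{9} - \frac{7}{5 + 2}\right) + 35} = -4527 + \sqrt{\left(\frac{16}{9} - \frac{7}{7}\right) + 35} = -4527 + \sqrt{\left(\frac{16}{9} - 1\right) + 35} = -4527 + \sqrt{\frac{7}{9} + 35} = -4527 + \sqrt{\frac{322}{9}} = -4527 + \frac{\sqrt{322}}{3}$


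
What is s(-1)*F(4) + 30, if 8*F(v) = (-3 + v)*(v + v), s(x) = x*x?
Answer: 31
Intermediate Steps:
s(x) = x**2
F(v) = v*(-3 + v)/4 (F(v) = ((-3 + v)*(v + v))/8 = ((-3 + v)*(2*v))/8 = (2*v*(-3 + v))/8 = v*(-3 + v)/4)
s(-1)*F(4) + 30 = (-1)**2*((1/4)*4*(-3 + 4)) + 30 = 1*((1/4)*4*1) + 30 = 1*1 + 30 = 1 + 30 = 31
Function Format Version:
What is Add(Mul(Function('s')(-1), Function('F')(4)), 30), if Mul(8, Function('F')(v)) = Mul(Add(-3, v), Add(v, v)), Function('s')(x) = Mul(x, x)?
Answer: 31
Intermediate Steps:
Function('s')(x) = Pow(x, 2)
Function('F')(v) = Mul(Rational(1, 4), v, Add(-3, v)) (Function('F')(v) = Mul(Rational(1, 8), Mul(Add(-3, v), Add(v, v))) = Mul(Rational(1, 8), Mul(Add(-3, v), Mul(2, v))) = Mul(Rational(1, 8), Mul(2, v, Add(-3, v))) = Mul(Rational(1, 4), v, Add(-3, v)))
Add(Mul(Function('s')(-1), Function('F')(4)), 30) = Add(Mul(Pow(-1, 2), Mul(Rational(1, 4), 4, Add(-3, 4))), 30) = Add(Mul(1, Mul(Rational(1, 4), 4, 1)), 30) = Add(Mul(1, 1), 30) = Add(1, 30) = 31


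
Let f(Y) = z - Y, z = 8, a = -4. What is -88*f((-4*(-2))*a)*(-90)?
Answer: 316800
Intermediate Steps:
f(Y) = 8 - Y
-88*f((-4*(-2))*a)*(-90) = -88*(8 - (-4*(-2))*(-4))*(-90) = -88*(8 - 8*(-4))*(-90) = -88*(8 - 1*(-32))*(-90) = -88*(8 + 32)*(-90) = -88*40*(-90) = -3520*(-90) = 316800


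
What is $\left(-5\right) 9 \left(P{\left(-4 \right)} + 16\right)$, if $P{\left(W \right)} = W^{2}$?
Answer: $-1440$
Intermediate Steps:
$\left(-5\right) 9 \left(P{\left(-4 \right)} + 16\right) = \left(-5\right) 9 \left(\left(-4\right)^{2} + 16\right) = - 45 \left(16 + 16\right) = \left(-45\right) 32 = -1440$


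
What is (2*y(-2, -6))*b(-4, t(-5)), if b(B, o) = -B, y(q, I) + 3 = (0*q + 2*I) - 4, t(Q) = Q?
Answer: -152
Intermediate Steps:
y(q, I) = -7 + 2*I (y(q, I) = -3 + ((0*q + 2*I) - 4) = -3 + ((0 + 2*I) - 4) = -3 + (2*I - 4) = -3 + (-4 + 2*I) = -7 + 2*I)
(2*y(-2, -6))*b(-4, t(-5)) = (2*(-7 + 2*(-6)))*(-1*(-4)) = (2*(-7 - 12))*4 = (2*(-19))*4 = -38*4 = -152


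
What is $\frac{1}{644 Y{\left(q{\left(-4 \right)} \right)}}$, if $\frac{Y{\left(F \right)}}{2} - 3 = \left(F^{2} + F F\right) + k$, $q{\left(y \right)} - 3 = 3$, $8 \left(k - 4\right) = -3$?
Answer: $\frac{1}{101269} \approx 9.8747 \cdot 10^{-6}$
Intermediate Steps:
$k = \frac{29}{8}$ ($k = 4 + \frac{1}{8} \left(-3\right) = 4 - \frac{3}{8} = \frac{29}{8} \approx 3.625$)
$q{\left(y \right)} = 6$ ($q{\left(y \right)} = 3 + 3 = 6$)
$Y{\left(F \right)} = \frac{53}{4} + 4 F^{2}$ ($Y{\left(F \right)} = 6 + 2 \left(\left(F^{2} + F F\right) + \frac{29}{8}\right) = 6 + 2 \left(\left(F^{2} + F^{2}\right) + \frac{29}{8}\right) = 6 + 2 \left(2 F^{2} + \frac{29}{8}\right) = 6 + 2 \left(\frac{29}{8} + 2 F^{2}\right) = 6 + \left(\frac{29}{4} + 4 F^{2}\right) = \frac{53}{4} + 4 F^{2}$)
$\frac{1}{644 Y{\left(q{\left(-4 \right)} \right)}} = \frac{1}{644 \left(\frac{53}{4} + 4 \cdot 6^{2}\right)} = \frac{1}{644 \left(\frac{53}{4} + 4 \cdot 36\right)} = \frac{1}{644 \left(\frac{53}{4} + 144\right)} = \frac{1}{644 \cdot \frac{629}{4}} = \frac{1}{644} \cdot \frac{4}{629} = \frac{1}{101269}$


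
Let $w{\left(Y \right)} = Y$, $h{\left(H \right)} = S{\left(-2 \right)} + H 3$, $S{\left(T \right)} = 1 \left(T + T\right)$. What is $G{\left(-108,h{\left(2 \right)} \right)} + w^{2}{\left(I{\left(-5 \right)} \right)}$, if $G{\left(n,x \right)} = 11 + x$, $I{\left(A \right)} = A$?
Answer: $38$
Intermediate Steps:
$S{\left(T \right)} = 2 T$ ($S{\left(T \right)} = 1 \cdot 2 T = 2 T$)
$h{\left(H \right)} = -4 + 3 H$ ($h{\left(H \right)} = 2 \left(-2\right) + H 3 = -4 + 3 H$)
$G{\left(-108,h{\left(2 \right)} \right)} + w^{2}{\left(I{\left(-5 \right)} \right)} = \left(11 + \left(-4 + 3 \cdot 2\right)\right) + \left(-5\right)^{2} = \left(11 + \left(-4 + 6\right)\right) + 25 = \left(11 + 2\right) + 25 = 13 + 25 = 38$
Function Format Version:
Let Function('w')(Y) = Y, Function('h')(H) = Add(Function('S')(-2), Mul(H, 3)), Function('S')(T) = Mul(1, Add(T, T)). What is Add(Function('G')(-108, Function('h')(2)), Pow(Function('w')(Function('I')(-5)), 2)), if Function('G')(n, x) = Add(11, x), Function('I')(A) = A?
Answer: 38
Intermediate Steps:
Function('S')(T) = Mul(2, T) (Function('S')(T) = Mul(1, Mul(2, T)) = Mul(2, T))
Function('h')(H) = Add(-4, Mul(3, H)) (Function('h')(H) = Add(Mul(2, -2), Mul(H, 3)) = Add(-4, Mul(3, H)))
Add(Function('G')(-108, Function('h')(2)), Pow(Function('w')(Function('I')(-5)), 2)) = Add(Add(11, Add(-4, Mul(3, 2))), Pow(-5, 2)) = Add(Add(11, Add(-4, 6)), 25) = Add(Add(11, 2), 25) = Add(13, 25) = 38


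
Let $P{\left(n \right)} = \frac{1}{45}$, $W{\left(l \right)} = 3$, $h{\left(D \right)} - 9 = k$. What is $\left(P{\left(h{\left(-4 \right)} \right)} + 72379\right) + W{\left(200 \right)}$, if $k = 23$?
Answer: $\frac{3257191}{45} \approx 72382.0$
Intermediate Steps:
$h{\left(D \right)} = 32$ ($h{\left(D \right)} = 9 + 23 = 32$)
$P{\left(n \right)} = \frac{1}{45}$
$\left(P{\left(h{\left(-4 \right)} \right)} + 72379\right) + W{\left(200 \right)} = \left(\frac{1}{45} + 72379\right) + 3 = \frac{3257056}{45} + 3 = \frac{3257191}{45}$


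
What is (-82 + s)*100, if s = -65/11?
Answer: -96700/11 ≈ -8790.9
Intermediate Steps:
s = -65/11 (s = -65*1/11 = -65/11 ≈ -5.9091)
(-82 + s)*100 = (-82 - 65/11)*100 = -967/11*100 = -96700/11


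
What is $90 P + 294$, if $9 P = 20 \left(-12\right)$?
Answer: $-2106$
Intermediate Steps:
$P = - \frac{80}{3}$ ($P = \frac{20 \left(-12\right)}{9} = \frac{1}{9} \left(-240\right) = - \frac{80}{3} \approx -26.667$)
$90 P + 294 = 90 \left(- \frac{80}{3}\right) + 294 = -2400 + 294 = -2106$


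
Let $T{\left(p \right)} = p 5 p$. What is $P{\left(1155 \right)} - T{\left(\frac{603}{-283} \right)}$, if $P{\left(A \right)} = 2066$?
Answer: $\frac{163645829}{80089} \approx 2043.3$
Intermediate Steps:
$T{\left(p \right)} = 5 p^{2}$ ($T{\left(p \right)} = 5 p p = 5 p^{2}$)
$P{\left(1155 \right)} - T{\left(\frac{603}{-283} \right)} = 2066 - 5 \left(\frac{603}{-283}\right)^{2} = 2066 - 5 \left(603 \left(- \frac{1}{283}\right)\right)^{2} = 2066 - 5 \left(- \frac{603}{283}\right)^{2} = 2066 - 5 \cdot \frac{363609}{80089} = 2066 - \frac{1818045}{80089} = \frac{163645829}{80089}$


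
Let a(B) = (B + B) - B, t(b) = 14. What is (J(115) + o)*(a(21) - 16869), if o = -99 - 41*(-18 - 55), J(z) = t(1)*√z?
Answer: -48758112 - 235872*√115 ≈ -5.1288e+7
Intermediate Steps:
J(z) = 14*√z
a(B) = B (a(B) = 2*B - B = B)
o = 2894 (o = -99 - 41*(-73) = -99 + 2993 = 2894)
(J(115) + o)*(a(21) - 16869) = (14*√115 + 2894)*(21 - 16869) = (2894 + 14*√115)*(-16848) = -48758112 - 235872*√115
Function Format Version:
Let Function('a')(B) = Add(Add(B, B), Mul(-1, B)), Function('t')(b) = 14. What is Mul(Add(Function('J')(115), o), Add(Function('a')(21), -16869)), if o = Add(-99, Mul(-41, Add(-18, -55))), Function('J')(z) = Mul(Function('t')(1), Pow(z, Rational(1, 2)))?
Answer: Add(-48758112, Mul(-235872, Pow(115, Rational(1, 2)))) ≈ -5.1288e+7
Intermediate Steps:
Function('J')(z) = Mul(14, Pow(z, Rational(1, 2)))
Function('a')(B) = B (Function('a')(B) = Add(Mul(2, B), Mul(-1, B)) = B)
o = 2894 (o = Add(-99, Mul(-41, -73)) = Add(-99, 2993) = 2894)
Mul(Add(Function('J')(115), o), Add(Function('a')(21), -16869)) = Mul(Add(Mul(14, Pow(115, Rational(1, 2))), 2894), Add(21, -16869)) = Mul(Add(2894, Mul(14, Pow(115, Rational(1, 2)))), -16848) = Add(-48758112, Mul(-235872, Pow(115, Rational(1, 2))))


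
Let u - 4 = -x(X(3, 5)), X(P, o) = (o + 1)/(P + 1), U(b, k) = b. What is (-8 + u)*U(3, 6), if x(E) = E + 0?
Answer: -33/2 ≈ -16.500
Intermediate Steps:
X(P, o) = (1 + o)/(1 + P)
x(E) = E
u = 5/2 (u = 4 - (1 + 5)/(1 + 3) = 4 - 6/4 = 4 - 1*3/2 = 4 - 3/2 = 5/2 ≈ 2.5000)
(-8 + u)*U(3, 6) = (-8 + 5/2)*3 = -11/2*3 = -33/2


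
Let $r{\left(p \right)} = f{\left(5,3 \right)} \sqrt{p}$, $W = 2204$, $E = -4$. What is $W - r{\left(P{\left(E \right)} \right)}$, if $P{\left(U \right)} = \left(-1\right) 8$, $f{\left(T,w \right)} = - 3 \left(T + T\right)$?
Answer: $2204 + 60 i \sqrt{2} \approx 2204.0 + 84.853 i$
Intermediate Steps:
$f{\left(T,w \right)} = - 6 T$ ($f{\left(T,w \right)} = - 3 \cdot 2 T = - 6 T$)
$P{\left(U \right)} = -8$
$r{\left(p \right)} = - 30 \sqrt{p}$ ($r{\left(p \right)} = \left(-6\right) 5 \sqrt{p} = - 30 \sqrt{p}$)
$W - r{\left(P{\left(E \right)} \right)} = 2204 - - 30 \sqrt{-8} = 2204 - - 30 \cdot 2 i \sqrt{2} = 2204 - - 60 i \sqrt{2} = 2204 + 60 i \sqrt{2}$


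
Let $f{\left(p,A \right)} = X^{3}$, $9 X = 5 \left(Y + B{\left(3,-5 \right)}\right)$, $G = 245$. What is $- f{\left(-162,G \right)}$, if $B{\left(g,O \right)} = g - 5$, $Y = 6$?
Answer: $- \frac{8000}{729} \approx -10.974$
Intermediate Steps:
$B{\left(g,O \right)} = -5 + g$
$X = \frac{20}{9}$ ($X = \frac{5 \left(6 + \left(-5 + 3\right)\right)}{9} = \frac{5 \left(6 - 2\right)}{9} = \frac{5 \cdot 4}{9} = \frac{1}{9} \cdot 20 = \frac{20}{9} \approx 2.2222$)
$f{\left(p,A \right)} = \frac{8000}{729}$ ($f{\left(p,A \right)} = \left(\frac{20}{9}\right)^{3} = \frac{8000}{729}$)
$- f{\left(-162,G \right)} = \left(-1\right) \frac{8000}{729} = - \frac{8000}{729}$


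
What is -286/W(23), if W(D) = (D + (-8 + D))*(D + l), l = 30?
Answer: -143/1007 ≈ -0.14201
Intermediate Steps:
W(D) = (-8 + 2*D)*(30 + D) (W(D) = (D + (-8 + D))*(D + 30) = (-8 + 2*D)*(30 + D))
-286/W(23) = -286/(-240 + 2*23² + 52*23) = -286/(-240 + 2*529 + 1196) = -286/(-240 + 1058 + 1196) = -286/2014 = -286*1/2014 = -143/1007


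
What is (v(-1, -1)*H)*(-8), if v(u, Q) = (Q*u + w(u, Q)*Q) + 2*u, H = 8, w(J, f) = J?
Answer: 0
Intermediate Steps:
v(u, Q) = 2*u + 2*Q*u (v(u, Q) = (Q*u + u*Q) + 2*u = (Q*u + Q*u) + 2*u = 2*Q*u + 2*u = 2*u + 2*Q*u)
(v(-1, -1)*H)*(-8) = ((2*(-1)*(1 - 1))*8)*(-8) = ((2*(-1)*0)*8)*(-8) = (0*8)*(-8) = 0*(-8) = 0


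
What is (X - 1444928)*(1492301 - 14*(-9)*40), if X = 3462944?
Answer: 3021658095456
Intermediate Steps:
(X - 1444928)*(1492301 - 14*(-9)*40) = (3462944 - 1444928)*(1492301 - 14*(-9)*40) = 2018016*(1492301 + 126*40) = 2018016*(1492301 + 5040) = 2018016*1497341 = 3021658095456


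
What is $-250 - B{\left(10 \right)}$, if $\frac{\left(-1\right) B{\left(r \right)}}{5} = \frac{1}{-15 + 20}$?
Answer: $-249$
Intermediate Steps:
$B{\left(r \right)} = -1$ ($B{\left(r \right)} = - \frac{5}{-15 + 20} = - \frac{5}{5} = \left(-5\right) \frac{1}{5} = -1$)
$-250 - B{\left(10 \right)} = -250 - -1 = -250 + 1 = -249$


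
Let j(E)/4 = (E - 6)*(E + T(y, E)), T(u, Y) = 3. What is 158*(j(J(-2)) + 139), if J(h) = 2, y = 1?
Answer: 9322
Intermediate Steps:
j(E) = 4*(-6 + E)*(3 + E) (j(E) = 4*((E - 6)*(E + 3)) = 4*((-6 + E)*(3 + E)) = 4*(-6 + E)*(3 + E))
158*(j(J(-2)) + 139) = 158*((-72 - 12*2 + 4*2²) + 139) = 158*((-72 - 24 + 4*4) + 139) = 158*((-72 - 24 + 16) + 139) = 158*(-80 + 139) = 158*59 = 9322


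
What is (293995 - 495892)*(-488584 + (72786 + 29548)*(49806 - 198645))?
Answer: 3075250446402570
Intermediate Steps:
(293995 - 495892)*(-488584 + (72786 + 29548)*(49806 - 198645)) = -201897*(-488584 + 102334*(-148839)) = -201897*(-488584 - 15231290226) = -201897*(-15231778810) = 3075250446402570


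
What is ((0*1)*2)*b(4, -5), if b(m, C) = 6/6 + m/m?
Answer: 0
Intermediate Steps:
b(m, C) = 2 (b(m, C) = 6*(1/6) + 1 = 1 + 1 = 2)
((0*1)*2)*b(4, -5) = ((0*1)*2)*2 = (0*2)*2 = 0*2 = 0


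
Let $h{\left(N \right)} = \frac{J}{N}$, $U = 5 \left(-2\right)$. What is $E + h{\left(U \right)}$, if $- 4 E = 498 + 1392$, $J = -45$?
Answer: $-468$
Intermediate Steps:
$U = -10$
$h{\left(N \right)} = - \frac{45}{N}$
$E = - \frac{945}{2}$ ($E = - \frac{498 + 1392}{4} = \left(- \frac{1}{4}\right) 1890 = - \frac{945}{2} \approx -472.5$)
$E + h{\left(U \right)} = - \frac{945}{2} - \frac{45}{-10} = - \frac{945}{2} - - \frac{9}{2} = - \frac{945}{2} + \frac{9}{2} = -468$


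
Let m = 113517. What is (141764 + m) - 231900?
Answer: 23381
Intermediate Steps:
(141764 + m) - 231900 = (141764 + 113517) - 231900 = 255281 - 231900 = 23381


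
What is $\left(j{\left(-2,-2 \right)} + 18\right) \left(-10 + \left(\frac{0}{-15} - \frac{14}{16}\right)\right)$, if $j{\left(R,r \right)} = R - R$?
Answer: $- \frac{783}{4} \approx -195.75$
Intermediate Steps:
$j{\left(R,r \right)} = 0$
$\left(j{\left(-2,-2 \right)} + 18\right) \left(-10 + \left(\frac{0}{-15} - \frac{14}{16}\right)\right) = \left(0 + 18\right) \left(-10 + \left(\frac{0}{-15} - \frac{14}{16}\right)\right) = 18 \left(-10 + \left(0 \left(- \frac{1}{15}\right) - \frac{7}{8}\right)\right) = 18 \left(-10 + \left(0 - \frac{7}{8}\right)\right) = 18 \left(-10 - \frac{7}{8}\right) = 18 \left(- \frac{87}{8}\right) = - \frac{783}{4}$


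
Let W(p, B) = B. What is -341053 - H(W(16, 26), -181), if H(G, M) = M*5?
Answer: -340148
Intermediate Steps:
H(G, M) = 5*M
-341053 - H(W(16, 26), -181) = -341053 - 5*(-181) = -341053 - 1*(-905) = -341053 + 905 = -340148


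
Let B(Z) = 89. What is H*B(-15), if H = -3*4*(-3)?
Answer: 3204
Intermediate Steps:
H = 36 (H = -12*(-3) = 36)
H*B(-15) = 36*89 = 3204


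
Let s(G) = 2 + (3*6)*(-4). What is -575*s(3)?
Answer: 40250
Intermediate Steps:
s(G) = -70 (s(G) = 2 + 18*(-4) = 2 - 72 = -70)
-575*s(3) = -575*(-70) = 40250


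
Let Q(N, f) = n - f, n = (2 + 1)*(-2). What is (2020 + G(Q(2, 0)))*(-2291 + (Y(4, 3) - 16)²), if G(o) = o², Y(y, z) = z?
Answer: -4362832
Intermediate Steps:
n = -6 (n = 3*(-2) = -6)
Q(N, f) = -6 - f
(2020 + G(Q(2, 0)))*(-2291 + (Y(4, 3) - 16)²) = (2020 + (-6 - 1*0)²)*(-2291 + (3 - 16)²) = (2020 + (-6 + 0)²)*(-2291 + (-13)²) = (2020 + (-6)²)*(-2291 + 169) = (2020 + 36)*(-2122) = 2056*(-2122) = -4362832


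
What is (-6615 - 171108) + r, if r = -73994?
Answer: -251717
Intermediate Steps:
(-6615 - 171108) + r = (-6615 - 171108) - 73994 = -177723 - 73994 = -251717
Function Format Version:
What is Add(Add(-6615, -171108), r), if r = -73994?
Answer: -251717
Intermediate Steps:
Add(Add(-6615, -171108), r) = Add(Add(-6615, -171108), -73994) = Add(-177723, -73994) = -251717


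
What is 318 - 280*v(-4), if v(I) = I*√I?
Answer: 318 + 2240*I ≈ 318.0 + 2240.0*I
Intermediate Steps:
v(I) = I^(3/2)
318 - 280*v(-4) = 318 - (-2240)*I = 318 + 2240*I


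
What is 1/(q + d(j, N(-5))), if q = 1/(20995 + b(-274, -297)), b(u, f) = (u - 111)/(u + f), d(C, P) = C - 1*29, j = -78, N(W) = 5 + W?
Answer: -11988530/1282772139 ≈ -0.0093458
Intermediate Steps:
d(C, P) = -29 + C (d(C, P) = C - 29 = -29 + C)
b(u, f) = (-111 + u)/(f + u)
q = 571/11988530 (q = 1/(20995 + (-111 - 274)/(-297 - 274)) = 1/(20995 - 385/(-571)) = 1/(20995 - 1/571*(-385)) = 1/(20995 + 385/571) = 1/(11988530/571) = 571/11988530 ≈ 4.7629e-5)
1/(q + d(j, N(-5))) = 1/(571/11988530 + (-29 - 78)) = 1/(571/11988530 - 107) = 1/(-1282772139/11988530) = -11988530/1282772139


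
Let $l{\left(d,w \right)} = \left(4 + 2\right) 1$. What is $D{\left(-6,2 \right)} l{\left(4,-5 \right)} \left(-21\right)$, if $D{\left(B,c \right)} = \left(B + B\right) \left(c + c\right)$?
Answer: $6048$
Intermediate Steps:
$D{\left(B,c \right)} = 4 B c$ ($D{\left(B,c \right)} = 2 B 2 c = 4 B c$)
$l{\left(d,w \right)} = 6$ ($l{\left(d,w \right)} = 6 \cdot 1 = 6$)
$D{\left(-6,2 \right)} l{\left(4,-5 \right)} \left(-21\right) = 4 \left(-6\right) 2 \cdot 6 \left(-21\right) = \left(-48\right) 6 \left(-21\right) = \left(-288\right) \left(-21\right) = 6048$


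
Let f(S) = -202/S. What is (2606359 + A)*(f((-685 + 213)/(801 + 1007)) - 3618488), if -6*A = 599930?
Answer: -534972637838560/59 ≈ -9.0673e+12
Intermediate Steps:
A = -299965/3 (A = -1/6*599930 = -299965/3 ≈ -99988.)
(2606359 + A)*(f((-685 + 213)/(801 + 1007)) - 3618488) = (2606359 - 299965/3)*(-202*(801 + 1007)/(-685 + 213) - 3618488) = 7519112*(-202/((-472/1808)) - 3618488)/3 = 7519112*(-202/((-472*1/1808)) - 3618488)/3 = 7519112*(-202/(-59/226) - 3618488)/3 = 7519112*(-202*(-226/59) - 3618488)/3 = 7519112*(45652/59 - 3618488)/3 = (7519112/3)*(-213445140/59) = -534972637838560/59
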